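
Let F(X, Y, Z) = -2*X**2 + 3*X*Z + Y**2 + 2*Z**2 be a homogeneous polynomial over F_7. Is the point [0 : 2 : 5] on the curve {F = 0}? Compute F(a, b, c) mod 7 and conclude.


F(0,2,5) ≡ 5 (mod 7); P is NOT on the curve.

Evaluate F(0, 2, 5) term-by-term (mod 7).
  -2*X**2 ↦ -2·0·1·1 = 0
  3*X*Z ↦ 3·0·1·5 = 0
  Y**2 ↦ 1·1·4·1 = 4
  2*Z**2 ↦ 2·1·1·25 = 50
Sum: F(0, 2, 5) = (0) + (0) + (4) + (50) = 54.
Reducing mod 7: 54 ≡ 5 (mod 7).
Since F(a, b, c) ≡ 5 ≠ 0 (mod 7), P does NOT lie on the curve.


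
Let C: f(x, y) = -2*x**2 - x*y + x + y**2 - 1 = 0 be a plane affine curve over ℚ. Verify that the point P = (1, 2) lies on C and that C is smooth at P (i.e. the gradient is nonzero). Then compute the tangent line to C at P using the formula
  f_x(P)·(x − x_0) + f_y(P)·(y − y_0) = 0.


Tangent line at P: -5*x + 3*y - 1 = 0.

Step 1: f(1, 2) = 0, so P lies on C.
Step 2: partial derivatives
  f_x(x, y) = -4*x - y + 1, f_y(x, y) = -x + 2*y.
  f_x(P) = -5, f_y(P) = 3 (gradient nonzero, so P is smooth).
Step 3: tangent line at P: -5·(x − 1) + 3·(y − 2) = 0.
Expanding: -5*x + 3*y - 1 = 0.


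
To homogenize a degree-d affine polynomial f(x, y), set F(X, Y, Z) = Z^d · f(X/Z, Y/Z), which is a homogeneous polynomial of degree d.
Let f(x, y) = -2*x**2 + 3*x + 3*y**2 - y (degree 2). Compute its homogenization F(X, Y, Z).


F(X, Y, Z) = -2*X**2 + 3*X*Z + 3*Y**2 - Y*Z

deg(f) = 2.
Substitute x = X/Z, y = Y/Z into f, then multiply by Z^2.
  monomial -2·x^2·y^0 ↦ -2·X^2·Y^0·Z^0.
  monomial 3·x^1·y^0 ↦ 3·X^1·Y^0·Z^1.
  monomial 3·x^0·y^2 ↦ 3·X^0·Y^2·Z^0.
  monomial -1·x^0·y^1 ↦ -1·X^0·Y^1·Z^1.
Collecting: F(X, Y, Z) = -2*X**2 + 3*X*Z + 3*Y**2 - Y*Z.


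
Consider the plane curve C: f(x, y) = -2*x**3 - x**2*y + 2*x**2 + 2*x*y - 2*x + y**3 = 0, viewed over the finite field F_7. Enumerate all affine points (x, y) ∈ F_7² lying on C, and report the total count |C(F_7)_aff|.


Affine F_7-points: {(0, 0), (1, 1), (1, 3), (3, 0), (4, 2), (5, 0), (5, 1), (5, 6)}; count = 8.

For each of the 49 pairs (x, y) ∈ F_7², evaluate f(x, y) mod 7. Record the zeros.
  x = 0: [0↦0, 1↦1, 2↦1, 3↦6, 4↦1, 5↦6, 6↦6]  zeros at y ∈ {0}
  x = 1: [0↦5, 1↦0, 2↦1, 3↦0, 4↦3, 5↦2, 6↦3]  zeros at y ∈ {1, 3}
  x = 2: [0↦2, 1↦3, 2↦3, 3↦1, 4↦3, 5↦1, 6↦1]  zeros at y ∈ ∅
  x = 3: [0↦0, 1↦5, 2↦2, 3↦4, 4↦3, 5↦5, 6↦2]  zeros at y ∈ {0}
  x = 4: [0↦1, 1↦1, 2↦0, 3↦4, 4↦5, 5↦2, 6↦1]  zeros at y ∈ {2}
  x = 5: [0↦0, 1↦0, 2↦6, 3↦3, 4↦4, 5↦1, 6↦0]  zeros at y ∈ {0, 1, 6}
  x = 6: [0↦6, 1↦4, 2↦1, 3↦3, 4↦2, 5↦4, 6↦1]  zeros at y ∈ ∅
Collecting zeros: affine points = {(0, 0), (1, 1), (1, 3), (3, 0), (4, 2), (5, 0), (5, 1), (5, 6)}.
Total count |C(F_7)_aff| = 8.


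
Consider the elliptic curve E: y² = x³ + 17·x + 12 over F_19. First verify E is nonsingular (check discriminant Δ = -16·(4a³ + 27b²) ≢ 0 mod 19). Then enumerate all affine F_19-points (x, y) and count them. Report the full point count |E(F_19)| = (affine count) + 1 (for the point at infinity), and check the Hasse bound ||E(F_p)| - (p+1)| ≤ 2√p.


Affine points = {(1, 7), (1, 12), (2, 4), (2, 15), (4, 7), (4, 12), (6, 8), (6, 11), (9, 1), (9, 18), (10, 2), (10, 17), (12, 5), (12, 14), (13, 6), (13, 13), (14, 7), (14, 12)}; affine count = 18; |E(F_19)| = 19.

Discriminant check: Δ ∝ 4a³ + 27b² = 4·17³ + 27·12² = 4·4913 + 27·144 ≡ 18 (mod 19). Nonzero ⇒ E is nonsingular.
For each x ∈ F_19, compute rhs = x³ + 17·x + 12 mod 19, then count y ∈ F_19 with y² ≡ rhs.
  x = 0: rhs = 12, matching y values: none (0 points).
  x = 1: rhs = 11, matching y values: 7, 12 (2 points).
  x = 2: rhs = 16, matching y values: 4, 15 (2 points).
  x = 3: rhs = 14, matching y values: none (0 points).
  x = 4: rhs = 11, matching y values: 7, 12 (2 points).
  x = 5: rhs = 13, matching y values: none (0 points).
  x = 6: rhs = 7, matching y values: 8, 11 (2 points).
  x = 7: rhs = 18, matching y values: none (0 points).
  x = 8: rhs = 14, matching y values: none (0 points).
  x = 9: rhs = 1, matching y values: 1, 18 (2 points).
  x = 10: rhs = 4, matching y values: 2, 17 (2 points).
  x = 11: rhs = 10, matching y values: none (0 points).
  x = 12: rhs = 6, matching y values: 5, 14 (2 points).
  x = 13: rhs = 17, matching y values: 6, 13 (2 points).
  x = 14: rhs = 11, matching y values: 7, 12 (2 points).
  x = 15: rhs = 13, matching y values: none (0 points).
  x = 16: rhs = 10, matching y values: none (0 points).
  x = 17: rhs = 8, matching y values: none (0 points).
  x = 18: rhs = 13, matching y values: none (0 points).
Total affine count: 18.
Full point count |E(F_19)| = 18 + 1 = 19.
Hasse bound: |19 − (19+1)| = |-1| = 1 ≤ 2√19 ≈ 8.7178 ✓.


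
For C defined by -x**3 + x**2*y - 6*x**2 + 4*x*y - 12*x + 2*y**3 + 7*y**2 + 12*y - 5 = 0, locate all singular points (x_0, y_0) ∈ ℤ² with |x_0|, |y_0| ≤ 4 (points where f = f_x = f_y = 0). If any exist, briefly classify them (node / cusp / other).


Singular points: {(-2, -1)}; classification: node.

Compute partial derivatives:
  f_x = -3*x**2 + 2*x*y - 12*x + 4*y - 12.
  f_y = x**2 + 4*x + 6*y**2 + 14*y + 12.
Scan x_0 ∈ {−4, ..., 4}. For each x_0, f_y(x_0, y) is a polynomial in y; find its integer roots y ∈ {−4, ..., 4}, then test f_x and f at those candidates.
  x = -4: f_y(-4, y) = 6*y**2 + 14*y + 12; no integer root y with |y| ≤ 4.
  x = -3: f_y(-3, y) = 6*y**2 + 14*y + 9; no integer root y with |y| ≤ 4.
  x = -2: f_y(-2, y) = 6*y**2 + 14*y + 8; vanishes at y ∈ {-1}. (-2, -1): f_x = 0, f = 0 — SINGULAR.
  x = -1: f_y(-1, y) = 6*y**2 + 14*y + 9; no integer root y with |y| ≤ 4.
  x = 0: f_y(0, y) = 6*y**2 + 14*y + 12; no integer root y with |y| ≤ 4.
  x = 1: f_y(1, y) = 6*y**2 + 14*y + 17; no integer root y with |y| ≤ 4.
  x = 2: f_y(2, y) = 6*y**2 + 14*y + 24; no integer root y with |y| ≤ 4.
  x = 3: f_y(3, y) = 6*y**2 + 14*y + 33; no integer root y with |y| ≤ 4.
  x = 4: f_y(4, y) = 6*y**2 + 14*y + 44; no integer root y with |y| ≤ 4.
Only singular point on the grid: (-2, -1).
Classify: substitute x = -2 + u, y = -1 + v and expand: f = -u**3 + u**2*v - u**2 + 2*v**3 + v**2.
No constant or linear terms (consistent with a singular point). Quadratic part: -u**2 + v**2. Cubic part: -u**3 + u**2*v + 2*v**3.
The quadratic part v**2 - u**2 = (v − u)(v + u) splits into two distinct linear factors, so there are two distinct tangent lines y − -1 = ±(x − -2) — this is a node (ordinary double point).
Classification: node.


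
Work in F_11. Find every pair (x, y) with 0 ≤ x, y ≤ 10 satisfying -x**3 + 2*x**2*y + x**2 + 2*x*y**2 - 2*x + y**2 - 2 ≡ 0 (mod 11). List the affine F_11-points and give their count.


Affine F_11-points: {(2, 8), (5, 4), (6, 9), (6, 10), (7, 7), (9, 3), (9, 7), (10, 6), (10, 7)}; count = 9.

For each of the 121 pairs (x, y) ∈ F_11², evaluate f(x, y) mod 11. Record the zeros.
  x = 0: [0↦9, 1↦10, 2↦2, 3↦7, 4↦3, 5↦1, 6↦1, 7↦3, 8↦7, 9↦2, 10↦10]  zeros at y ∈ ∅
  x = 1: [0↦7, 1↦1, 2↦1, 3↦7, 4↦8, 5↦4, 6↦6, 7↦3, 8↦6, 9↦4, 10↦8]  zeros at y ∈ ∅
  x = 2: [0↦1, 1↦3, 2↦4, 3↦4, 4↦3, 5↦1, 6↦9, 7↦5, 8↦0, 9↦5, 10↦9]  zeros at y ∈ {8}
  x = 3: [0↦7, 1↦10, 2↦5, 3↦3, 4↦4, 5↦8, 6↦4, 7↦3, 8↦5, 9↦10, 10↦7]  zeros at y ∈ ∅
  x = 4: [0↦8, 1↦5, 2↦9, 3↦9, 4↦5, 5↦8, 6↦7, 7↦2, 8↦4, 9↦2, 10↦7]  zeros at y ∈ ∅
  x = 5: [0↦9, 1↦4, 2↦10, 3↦5, 4↦0, 5↦6, 6↦1, 7↦7, 8↦2, 9↦8, 10↦3]  zeros at y ∈ {4}
  x = 6: [0↦4, 1↦1, 2↦2, 3↦7, 4↦5, 5↦7, 6↦2, 7↦1, 8↦4, 9↦0, 10↦0]  zeros at y ∈ {9, 10}
  x = 7: [0↦9, 1↦1, 2↦1, 3↦9, 4↦3, 5↦5, 6↦4, 7↦0, 8↦4, 9↦5, 10↦3]  zeros at y ∈ {7}
  x = 8: [0↦7, 1↦9, 2↦1, 3↦5, 4↦10, 5↦5, 6↦1, 7↦9, 8↦7, 9↦6, 10↦6]  zeros at y ∈ ∅
  x = 9: [0↦3, 1↦8, 2↦7, 3↦0, 4↦9, 5↦1, 6↦9, 7↦0, 8↦7, 9↦8, 10↦3]  zeros at y ∈ {3, 7}
  x = 10: [0↦2, 1↦3, 2↦2, 3↦10, 4↦5, 5↦9, 6↦0, 7↦0, 8↦9, 9↦5, 10↦10]  zeros at y ∈ {6, 7}
Collecting zeros: affine points = {(2, 8), (5, 4), (6, 9), (6, 10), (7, 7), (9, 3), (9, 7), (10, 6), (10, 7)}.
Total count |C(F_11)_aff| = 9.


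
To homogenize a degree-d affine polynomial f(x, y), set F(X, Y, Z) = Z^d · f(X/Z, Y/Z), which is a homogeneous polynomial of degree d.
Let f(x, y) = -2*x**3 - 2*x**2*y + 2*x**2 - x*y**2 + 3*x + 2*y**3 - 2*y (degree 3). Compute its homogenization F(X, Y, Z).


F(X, Y, Z) = -2*X**3 - 2*X**2*Y + 2*X**2*Z - X*Y**2 + 3*X*Z**2 + 2*Y**3 - 2*Y*Z**2

deg(f) = 3.
Substitute x = X/Z, y = Y/Z into f, then multiply by Z^3.
  monomial -2·x^3·y^0 ↦ -2·X^3·Y^0·Z^0.
  monomial -2·x^2·y^1 ↦ -2·X^2·Y^1·Z^0.
  monomial 2·x^2·y^0 ↦ 2·X^2·Y^0·Z^1.
  monomial -1·x^1·y^2 ↦ -1·X^1·Y^2·Z^0.
  monomial 3·x^1·y^0 ↦ 3·X^1·Y^0·Z^2.
  monomial 2·x^0·y^3 ↦ 2·X^0·Y^3·Z^0.
  monomial -2·x^0·y^1 ↦ -2·X^0·Y^1·Z^2.
Collecting: F(X, Y, Z) = -2*X**3 - 2*X**2*Y + 2*X**2*Z - X*Y**2 + 3*X*Z**2 + 2*Y**3 - 2*Y*Z**2.


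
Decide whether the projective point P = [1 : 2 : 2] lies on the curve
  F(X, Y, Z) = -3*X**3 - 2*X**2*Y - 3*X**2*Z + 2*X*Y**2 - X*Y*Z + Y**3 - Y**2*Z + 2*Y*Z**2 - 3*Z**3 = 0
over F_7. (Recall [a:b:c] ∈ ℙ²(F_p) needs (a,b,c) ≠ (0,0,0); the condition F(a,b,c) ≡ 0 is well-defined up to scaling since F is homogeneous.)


F(1,2,2) ≡ 4 (mod 7); P is NOT on the curve.

Evaluate F(1, 2, 2) term-by-term (mod 7).
  -3*X**3 ↦ -3·1·1·1 = -3
  -2*X**2*Y ↦ -2·1·2·1 = -4
  -3*X**2*Z ↦ -3·1·1·2 = -6
  2*X*Y**2 ↦ 2·1·4·1 = 8
  -X*Y*Z ↦ -1·1·2·2 = -4
  Y**3 ↦ 1·1·8·1 = 8
  -Y**2*Z ↦ -1·1·4·2 = -8
  2*Y*Z**2 ↦ 2·1·2·4 = 16
  -3*Z**3 ↦ -3·1·1·8 = -24
Sum: F(1, 2, 2) = (-3) + (-4) + (-6) + (8) + (-4) + (8) + (-8) + (16) + (-24) = -17.
Reducing mod 7: -17 ≡ 4 (mod 7).
Since F(a, b, c) ≡ 4 ≠ 0 (mod 7), P does NOT lie on the curve.


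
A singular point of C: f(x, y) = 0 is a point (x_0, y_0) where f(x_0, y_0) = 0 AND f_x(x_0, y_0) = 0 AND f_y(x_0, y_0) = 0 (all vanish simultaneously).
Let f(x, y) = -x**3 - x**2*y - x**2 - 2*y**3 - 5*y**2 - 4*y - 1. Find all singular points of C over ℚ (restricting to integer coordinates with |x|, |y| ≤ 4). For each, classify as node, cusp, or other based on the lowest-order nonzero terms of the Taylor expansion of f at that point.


Singular points: {(0, -1)}; classification: cusp.

Compute partial derivatives:
  f_x = -3*x**2 - 2*x*y - 2*x.
  f_y = -x**2 - 6*y**2 - 10*y - 4.
Scan x_0 ∈ {−4, ..., 4}. For each x_0, f_y(x_0, y) is a polynomial in y; find its integer roots y ∈ {−4, ..., 4}, then test f_x and f at those candidates.
  x = -4: f_y(-4, y) = -6*y**2 - 10*y - 20; no integer root y with |y| ≤ 4.
  x = -3: f_y(-3, y) = -6*y**2 - 10*y - 13; no integer root y with |y| ≤ 4.
  x = -2: f_y(-2, y) = -6*y**2 - 10*y - 8; no integer root y with |y| ≤ 4.
  x = -1: f_y(-1, y) = -6*y**2 - 10*y - 5; no integer root y with |y| ≤ 4.
  x = 0: f_y(0, y) = -6*y**2 - 10*y - 4; vanishes at y ∈ {-1}. (0, -1): f_x = 0, f = 0 — SINGULAR.
  x = 1: f_y(1, y) = -6*y**2 - 10*y - 5; no integer root y with |y| ≤ 4.
  x = 2: f_y(2, y) = -6*y**2 - 10*y - 8; no integer root y with |y| ≤ 4.
  x = 3: f_y(3, y) = -6*y**2 - 10*y - 13; no integer root y with |y| ≤ 4.
  x = 4: f_y(4, y) = -6*y**2 - 10*y - 20; no integer root y with |y| ≤ 4.
Only singular point on the grid: (0, -1).
Classify: substitute x = 0 + u, y = -1 + v and expand: f = -u**3 - u**2*v - 2*v**3 + v**2.
No constant or linear terms (consistent with a singular point). Quadratic part: v**2. Cubic part: -u**3 - u**2*v - 2*v**3.
The quadratic part v**2 is a perfect square, so there is a single (double) tangent line v = 0, i.e. y = -1. Restricting the cubic part to that line (v = 0) leaves -u**3 ≠ 0, so f is not divisible by v and the branch is v² ≈ u**3 to lowest order — this is a cusp.
Classification: cusp.


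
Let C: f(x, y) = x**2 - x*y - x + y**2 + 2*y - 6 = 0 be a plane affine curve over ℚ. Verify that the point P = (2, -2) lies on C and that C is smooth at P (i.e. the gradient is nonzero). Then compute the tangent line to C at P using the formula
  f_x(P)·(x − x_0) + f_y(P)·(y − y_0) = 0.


Tangent line at P: 5*x - 4*y - 18 = 0.

Step 1: f(2, -2) = 0, so P lies on C.
Step 2: partial derivatives
  f_x(x, y) = 2*x - y - 1, f_y(x, y) = -x + 2*y + 2.
  f_x(P) = 5, f_y(P) = -4 (gradient nonzero, so P is smooth).
Step 3: tangent line at P: 5·(x − 2) + -4·(y − -2) = 0.
Expanding: 5*x - 4*y - 18 = 0.


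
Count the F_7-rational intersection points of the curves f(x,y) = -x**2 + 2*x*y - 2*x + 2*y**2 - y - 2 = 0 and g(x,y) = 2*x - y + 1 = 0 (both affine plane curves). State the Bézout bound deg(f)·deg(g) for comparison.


Common zeros: ∅; count = 0; Bézout bound = 2.

deg(f) = 2, deg(g) = 1, so Bézout bound = 2.
Scan x ∈ F_7. For each x, list the y ∈ F_7 with f(x, y) ≡ 0 and those with g(x, y) ≡ 0 (mod 7); the common zeros in that column are the intersection.
  x = 0: f ≡ 0 at y ∈ ∅; g ≡ 0 at y ∈ {1}; common: ∅.
  x = 1: f ≡ 0 at y ∈ ∅; g ≡ 0 at y ∈ {3}; common: ∅.
  x = 2: f ≡ 0 at y ∈ ∅; g ≡ 0 at y ∈ {5}; common: ∅.
  x = 3: f ≡ 0 at y ∈ {4}; g ≡ 0 at y ∈ {0}; common: ∅.
  x = 4: f ≡ 0 at y ∈ ∅; g ≡ 0 at y ∈ {2}; common: ∅.
  x = 5: f ≡ 0 at y ∈ ∅; g ≡ 0 at y ∈ {4}; common: ∅.
  x = 6: f ≡ 0 at y ∈ ∅; g ≡ 0 at y ∈ {6}; common: ∅.
Collecting: common zeros = ∅, so the count is 0.
Comparison with the Bézout bound: 0 ≤ 2 = deg(f)·deg(g), as expected for curves with no common component (the affine F_7-count falls short of the bound because intersections may lie at infinity, over extension fields, or carry multiplicity).


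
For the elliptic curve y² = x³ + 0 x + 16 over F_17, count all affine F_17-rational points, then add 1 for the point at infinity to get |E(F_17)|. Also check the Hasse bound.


Affine points = {(0, 4), (0, 13), (1, 0), (3, 3), (3, 14), (7, 6), (7, 11), (8, 1), (8, 16), (10, 8), (10, 9), (11, 2), (11, 15), (15, 5), (15, 12), (16, 7), (16, 10)}; affine count = 17; |E(F_17)| = 18.

Discriminant check: Δ ∝ 4a³ + 27b² = 4·0³ + 27·16² = 4·0 + 27·256 ≡ 10 (mod 17). Nonzero ⇒ E is nonsingular.
For each x ∈ F_17, compute rhs = x³ + 0·x + 16 mod 17, then count y ∈ F_17 with y² ≡ rhs.
  x = 0: rhs = 16, matching y values: 4, 13 (2 points).
  x = 1: rhs = 0, matching y values: 0 (1 points).
  x = 2: rhs = 7, matching y values: none (0 points).
  x = 3: rhs = 9, matching y values: 3, 14 (2 points).
  x = 4: rhs = 12, matching y values: none (0 points).
  x = 5: rhs = 5, matching y values: none (0 points).
  x = 6: rhs = 11, matching y values: none (0 points).
  x = 7: rhs = 2, matching y values: 6, 11 (2 points).
  x = 8: rhs = 1, matching y values: 1, 16 (2 points).
  x = 9: rhs = 14, matching y values: none (0 points).
  x = 10: rhs = 13, matching y values: 8, 9 (2 points).
  x = 11: rhs = 4, matching y values: 2, 15 (2 points).
  x = 12: rhs = 10, matching y values: none (0 points).
  x = 13: rhs = 3, matching y values: none (0 points).
  x = 14: rhs = 6, matching y values: none (0 points).
  x = 15: rhs = 8, matching y values: 5, 12 (2 points).
  x = 16: rhs = 15, matching y values: 7, 10 (2 points).
Total affine count: 17.
Full point count |E(F_17)| = 17 + 1 = 18.
Hasse bound: |18 − (17+1)| = |0| = 0 ≤ 2√17 ≈ 8.2462 ✓.


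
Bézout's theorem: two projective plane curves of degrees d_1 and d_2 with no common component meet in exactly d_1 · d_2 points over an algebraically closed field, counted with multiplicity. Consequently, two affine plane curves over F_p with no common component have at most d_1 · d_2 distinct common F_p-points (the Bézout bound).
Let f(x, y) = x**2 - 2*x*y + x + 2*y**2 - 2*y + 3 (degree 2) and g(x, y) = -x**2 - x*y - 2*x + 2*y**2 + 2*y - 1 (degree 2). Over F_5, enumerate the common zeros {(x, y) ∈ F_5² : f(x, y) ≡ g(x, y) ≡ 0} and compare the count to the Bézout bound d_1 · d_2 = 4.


Common zeros: {(4, 1)}; count = 1; Bézout bound = 4.

deg(f) = 2, deg(g) = 2, so Bézout bound = 4.
Scan x ∈ F_5. For each x, list the y ∈ F_5 with f(x, y) ≡ 0 and those with g(x, y) ≡ 0 (mod 5); the common zeros in that column are the intersection.
  x = 0: f ≡ 0 at y ∈ {3}; g ≡ 0 at y ∈ ∅; common: ∅.
  x = 1: f ≡ 0 at y ∈ {0, 2}; g ≡ 0 at y ∈ ∅; common: ∅.
  x = 2: f ≡ 0 at y ∈ {1, 2}; g ≡ 0 at y ∈ ∅; common: ∅.
  x = 3: f ≡ 0 at y ∈ {0, 4}; g ≡ 0 at y ∈ {1, 2}; common: ∅.
  x = 4: f ≡ 0 at y ∈ {1, 4}; g ≡ 0 at y ∈ {0, 1}; common: {1}.
Collecting: common zeros = {(4, 1)}, so the count is 1.
Comparison with the Bézout bound: 1 ≤ 4 = deg(f)·deg(g), as expected for curves with no common component (the affine F_5-count falls short of the bound because intersections may lie at infinity, over extension fields, or carry multiplicity).


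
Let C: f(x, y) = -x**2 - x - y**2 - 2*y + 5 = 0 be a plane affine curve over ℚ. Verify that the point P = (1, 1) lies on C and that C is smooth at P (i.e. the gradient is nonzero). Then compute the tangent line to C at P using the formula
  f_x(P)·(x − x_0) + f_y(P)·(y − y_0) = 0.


Tangent line at P: -3*x - 4*y + 7 = 0.

Step 1: f(1, 1) = 0, so P lies on C.
Step 2: partial derivatives
  f_x(x, y) = -2*x - 1, f_y(x, y) = -2*y - 2.
  f_x(P) = -3, f_y(P) = -4 (gradient nonzero, so P is smooth).
Step 3: tangent line at P: -3·(x − 1) + -4·(y − 1) = 0.
Expanding: -3*x - 4*y + 7 = 0.


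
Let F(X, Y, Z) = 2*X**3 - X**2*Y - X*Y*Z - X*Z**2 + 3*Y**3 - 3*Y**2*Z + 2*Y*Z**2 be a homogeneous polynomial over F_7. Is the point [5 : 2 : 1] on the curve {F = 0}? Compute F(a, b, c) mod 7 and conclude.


F(5,2,1) ≡ 5 (mod 7); P is NOT on the curve.

Evaluate F(5, 2, 1) term-by-term (mod 7).
  2*X**3 ↦ 2·125·1·1 = 250
  -X**2*Y ↦ -1·25·2·1 = -50
  -X*Y*Z ↦ -1·5·2·1 = -10
  -X*Z**2 ↦ -1·5·1·1 = -5
  3*Y**3 ↦ 3·1·8·1 = 24
  -3*Y**2*Z ↦ -3·1·4·1 = -12
  2*Y*Z**2 ↦ 2·1·2·1 = 4
Sum: F(5, 2, 1) = (250) + (-50) + (-10) + (-5) + (24) + (-12) + (4) = 201.
Reducing mod 7: 201 ≡ 5 (mod 7).
Since F(a, b, c) ≡ 5 ≠ 0 (mod 7), P does NOT lie on the curve.


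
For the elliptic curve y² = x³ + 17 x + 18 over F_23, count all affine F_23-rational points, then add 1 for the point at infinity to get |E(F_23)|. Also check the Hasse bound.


Affine points = {(0, 8), (0, 15), (1, 6), (1, 17), (3, 2), (3, 21), (4, 9), (4, 14), (9, 7), (9, 16), (11, 8), (11, 15), (12, 8), (12, 15), (16, 4), (16, 19), (19, 1), (19, 22), (20, 3), (20, 20), (22, 0)}; affine count = 21; |E(F_23)| = 22.

Discriminant check: Δ ∝ 4a³ + 27b² = 4·17³ + 27·18² = 4·4913 + 27·324 ≡ 18 (mod 23). Nonzero ⇒ E is nonsingular.
For each x ∈ F_23, compute rhs = x³ + 17·x + 18 mod 23, then count y ∈ F_23 with y² ≡ rhs.
  x = 0: rhs = 18, matching y values: 8, 15 (2 points).
  x = 1: rhs = 13, matching y values: 6, 17 (2 points).
  x = 2: rhs = 14, matching y values: none (0 points).
  x = 3: rhs = 4, matching y values: 2, 21 (2 points).
  x = 4: rhs = 12, matching y values: 9, 14 (2 points).
  x = 5: rhs = 21, matching y values: none (0 points).
  x = 6: rhs = 14, matching y values: none (0 points).
  x = 7: rhs = 20, matching y values: none (0 points).
  x = 8: rhs = 22, matching y values: none (0 points).
  x = 9: rhs = 3, matching y values: 7, 16 (2 points).
  x = 10: rhs = 15, matching y values: none (0 points).
  x = 11: rhs = 18, matching y values: 8, 15 (2 points).
  x = 12: rhs = 18, matching y values: 8, 15 (2 points).
  x = 13: rhs = 21, matching y values: none (0 points).
  x = 14: rhs = 10, matching y values: none (0 points).
  x = 15: rhs = 14, matching y values: none (0 points).
  x = 16: rhs = 16, matching y values: 4, 19 (2 points).
  x = 17: rhs = 22, matching y values: none (0 points).
  x = 18: rhs = 15, matching y values: none (0 points).
  x = 19: rhs = 1, matching y values: 1, 22 (2 points).
  x = 20: rhs = 9, matching y values: 3, 20 (2 points).
  x = 21: rhs = 22, matching y values: none (0 points).
  x = 22: rhs = 0, matching y values: 0 (1 points).
Total affine count: 21.
Full point count |E(F_23)| = 21 + 1 = 22.
Hasse bound: |22 − (23+1)| = |-2| = 2 ≤ 2√23 ≈ 9.5917 ✓.


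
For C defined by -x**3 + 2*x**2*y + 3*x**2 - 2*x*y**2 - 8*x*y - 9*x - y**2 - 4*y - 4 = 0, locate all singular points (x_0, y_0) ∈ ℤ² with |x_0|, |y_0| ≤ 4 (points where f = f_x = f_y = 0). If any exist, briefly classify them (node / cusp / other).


Singular points: {(-1, -3)}; classification: cusp.

Compute partial derivatives:
  f_x = -3*x**2 + 4*x*y + 6*x - 2*y**2 - 8*y - 9.
  f_y = 2*x**2 - 4*x*y - 8*x - 2*y - 4.
Scan x_0 ∈ {−4, ..., 4}. For each x_0, f_y(x_0, y) is a polynomial in y; find its integer roots y ∈ {−4, ..., 4}, then test f_x and f at those candidates.
  x = -4: f_y(-4, y) = 14*y + 60; no integer root y with |y| ≤ 4.
  x = -3: f_y(-3, y) = 10*y + 38; no integer root y with |y| ≤ 4.
  x = -2: f_y(-2, y) = 6*y + 20; no integer root y with |y| ≤ 4.
  x = -1: f_y(-1, y) = 2*y + 6; vanishes at y ∈ {-3}. (-1, -3): f_x = 0, f = 0 — SINGULAR.
  x = 0: f_y(0, y) = -2*y - 4; vanishes at y ∈ {-2}. (0, -2): f_x = -1 ≠ 0.
  x = 1: f_y(1, y) = -6*y - 10; no integer root y with |y| ≤ 4.
  x = 2: f_y(2, y) = -10*y - 12; no integer root y with |y| ≤ 4.
  x = 3: f_y(3, y) = -14*y - 10; no integer root y with |y| ≤ 4.
  x = 4: f_y(4, y) = -18*y - 4; no integer root y with |y| ≤ 4.
Only singular point on the grid: (-1, -3).
Classify: substitute x = -1 + u, y = -3 + v and expand: f = -u**3 + 2*u**2*v - 2*u*v**2 + v**2.
No constant or linear terms (consistent with a singular point). Quadratic part: v**2. Cubic part: -u**3 + 2*u**2*v - 2*u*v**2.
The quadratic part v**2 is a perfect square, so there is a single (double) tangent line v = 0, i.e. y = -3. Restricting the cubic part to that line (v = 0) leaves -u**3 ≠ 0, so f is not divisible by v and the branch is v² ≈ u**3 to lowest order — this is a cusp.
Classification: cusp.


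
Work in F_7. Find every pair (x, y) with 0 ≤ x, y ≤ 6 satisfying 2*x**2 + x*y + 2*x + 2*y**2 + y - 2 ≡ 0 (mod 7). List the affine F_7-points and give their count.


Affine F_7-points: {(1, 2), (1, 4), (3, 1), (3, 4), (4, 2), (4, 6), (6, 1), (6, 6)}; count = 8.

For each of the 49 pairs (x, y) ∈ F_7², evaluate f(x, y) mod 7. Record the zeros.
  x = 0: [0↦5, 1↦1, 2↦1, 3↦5, 4↦6, 5↦4, 6↦6]  zeros at y ∈ ∅
  x = 1: [0↦2, 1↦6, 2↦0, 3↦5, 4↦0, 5↦6, 6↦2]  zeros at y ∈ {2, 4}
  x = 2: [0↦3, 1↦1, 2↦3, 3↦2, 4↦5, 5↦5, 6↦2]  zeros at y ∈ ∅
  x = 3: [0↦1, 1↦0, 2↦3, 3↦3, 4↦0, 5↦1, 6↦6]  zeros at y ∈ {1, 4}
  x = 4: [0↦3, 1↦3, 2↦0, 3↦1, 4↦6, 5↦1, 6↦0]  zeros at y ∈ {2, 6}
  x = 5: [0↦2, 1↦3, 2↦1, 3↦3, 4↦2, 5↦5, 6↦5]  zeros at y ∈ ∅
  x = 6: [0↦5, 1↦0, 2↦6, 3↦2, 4↦2, 5↦6, 6↦0]  zeros at y ∈ {1, 6}
Collecting zeros: affine points = {(1, 2), (1, 4), (3, 1), (3, 4), (4, 2), (4, 6), (6, 1), (6, 6)}.
Total count |C(F_7)_aff| = 8.


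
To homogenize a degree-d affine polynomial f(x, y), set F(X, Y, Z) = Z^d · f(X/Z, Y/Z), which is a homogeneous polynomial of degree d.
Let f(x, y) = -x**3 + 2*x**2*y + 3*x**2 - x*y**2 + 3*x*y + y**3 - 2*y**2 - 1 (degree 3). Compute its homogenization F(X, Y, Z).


F(X, Y, Z) = -X**3 + 2*X**2*Y + 3*X**2*Z - X*Y**2 + 3*X*Y*Z + Y**3 - 2*Y**2*Z - Z**3

deg(f) = 3.
Substitute x = X/Z, y = Y/Z into f, then multiply by Z^3.
  monomial -1·x^3·y^0 ↦ -1·X^3·Y^0·Z^0.
  monomial 2·x^2·y^1 ↦ 2·X^2·Y^1·Z^0.
  monomial 3·x^2·y^0 ↦ 3·X^2·Y^0·Z^1.
  monomial -1·x^1·y^2 ↦ -1·X^1·Y^2·Z^0.
  monomial 3·x^1·y^1 ↦ 3·X^1·Y^1·Z^1.
  monomial 1·x^0·y^3 ↦ 1·X^0·Y^3·Z^0.
  monomial -2·x^0·y^2 ↦ -2·X^0·Y^2·Z^1.
  monomial -1·x^0·y^0 ↦ -1·X^0·Y^0·Z^3.
Collecting: F(X, Y, Z) = -X**3 + 2*X**2*Y + 3*X**2*Z - X*Y**2 + 3*X*Y*Z + Y**3 - 2*Y**2*Z - Z**3.


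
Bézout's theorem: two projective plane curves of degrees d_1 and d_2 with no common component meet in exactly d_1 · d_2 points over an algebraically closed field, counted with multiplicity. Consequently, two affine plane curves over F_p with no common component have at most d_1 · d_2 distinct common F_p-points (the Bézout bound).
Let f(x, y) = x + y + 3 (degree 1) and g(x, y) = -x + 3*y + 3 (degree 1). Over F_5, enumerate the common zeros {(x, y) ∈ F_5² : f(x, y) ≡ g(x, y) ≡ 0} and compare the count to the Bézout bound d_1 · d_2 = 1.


Common zeros: {(1, 1)}; count = 1; Bézout bound = 1.

deg(f) = 1, deg(g) = 1, so Bézout bound = 1.
Scan x ∈ F_5. For each x, list the y ∈ F_5 with f(x, y) ≡ 0 and those with g(x, y) ≡ 0 (mod 5); the common zeros in that column are the intersection.
  x = 0: f ≡ 0 at y ∈ {2}; g ≡ 0 at y ∈ {4}; common: ∅.
  x = 1: f ≡ 0 at y ∈ {1}; g ≡ 0 at y ∈ {1}; common: {1}.
  x = 2: f ≡ 0 at y ∈ {0}; g ≡ 0 at y ∈ {3}; common: ∅.
  x = 3: f ≡ 0 at y ∈ {4}; g ≡ 0 at y ∈ {0}; common: ∅.
  x = 4: f ≡ 0 at y ∈ {3}; g ≡ 0 at y ∈ {2}; common: ∅.
Collecting: common zeros = {(1, 1)}, so the count is 1.
Comparison with the Bézout bound: 1 ≤ 1 = deg(f)·deg(g), as expected for curves with no common component (the bound is attained).


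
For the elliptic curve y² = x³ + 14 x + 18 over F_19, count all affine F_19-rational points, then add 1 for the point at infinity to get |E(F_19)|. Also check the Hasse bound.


Affine points = {(2, 4), (2, 15), (3, 7), (3, 12), (4, 9), (4, 10), (5, 2), (5, 17), (16, 5), (16, 14), (17, 1), (17, 18)}; affine count = 12; |E(F_19)| = 13.

Discriminant check: Δ ∝ 4a³ + 27b² = 4·14³ + 27·18² = 4·2744 + 27·324 ≡ 2 (mod 19). Nonzero ⇒ E is nonsingular.
For each x ∈ F_19, compute rhs = x³ + 14·x + 18 mod 19, then count y ∈ F_19 with y² ≡ rhs.
  x = 0: rhs = 18, matching y values: none (0 points).
  x = 1: rhs = 14, matching y values: none (0 points).
  x = 2: rhs = 16, matching y values: 4, 15 (2 points).
  x = 3: rhs = 11, matching y values: 7, 12 (2 points).
  x = 4: rhs = 5, matching y values: 9, 10 (2 points).
  x = 5: rhs = 4, matching y values: 2, 17 (2 points).
  x = 6: rhs = 14, matching y values: none (0 points).
  x = 7: rhs = 3, matching y values: none (0 points).
  x = 8: rhs = 15, matching y values: none (0 points).
  x = 9: rhs = 18, matching y values: none (0 points).
  x = 10: rhs = 18, matching y values: none (0 points).
  x = 11: rhs = 2, matching y values: none (0 points).
  x = 12: rhs = 14, matching y values: none (0 points).
  x = 13: rhs = 3, matching y values: none (0 points).
  x = 14: rhs = 13, matching y values: none (0 points).
  x = 15: rhs = 12, matching y values: none (0 points).
  x = 16: rhs = 6, matching y values: 5, 14 (2 points).
  x = 17: rhs = 1, matching y values: 1, 18 (2 points).
  x = 18: rhs = 3, matching y values: none (0 points).
Total affine count: 12.
Full point count |E(F_19)| = 12 + 1 = 13.
Hasse bound: |13 − (19+1)| = |-7| = 7 ≤ 2√19 ≈ 8.7178 ✓.


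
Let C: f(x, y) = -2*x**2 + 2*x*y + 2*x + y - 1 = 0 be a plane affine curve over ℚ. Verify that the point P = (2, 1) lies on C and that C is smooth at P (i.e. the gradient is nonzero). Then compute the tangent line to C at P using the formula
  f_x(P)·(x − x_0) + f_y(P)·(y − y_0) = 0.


Tangent line at P: -4*x + 5*y + 3 = 0.

Step 1: f(2, 1) = 0, so P lies on C.
Step 2: partial derivatives
  f_x(x, y) = -4*x + 2*y + 2, f_y(x, y) = 2*x + 1.
  f_x(P) = -4, f_y(P) = 5 (gradient nonzero, so P is smooth).
Step 3: tangent line at P: -4·(x − 2) + 5·(y − 1) = 0.
Expanding: -4*x + 5*y + 3 = 0.


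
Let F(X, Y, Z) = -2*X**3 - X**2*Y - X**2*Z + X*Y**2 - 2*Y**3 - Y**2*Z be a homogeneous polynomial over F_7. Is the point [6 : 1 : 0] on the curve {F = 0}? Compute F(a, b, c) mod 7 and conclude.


F(6,1,0) ≡ 5 (mod 7); P is NOT on the curve.

Evaluate F(6, 1, 0) term-by-term (mod 7).
  -2*X**3 ↦ -2·216·1·1 = -432
  -X**2*Y ↦ -1·36·1·1 = -36
  -X**2*Z ↦ -1·36·1·0 = 0
  X*Y**2 ↦ 1·6·1·1 = 6
  -2*Y**3 ↦ -2·1·1·1 = -2
  -Y**2*Z ↦ -1·1·1·0 = 0
Sum: F(6, 1, 0) = (-432) + (-36) + (0) + (6) + (-2) + (0) = -464.
Reducing mod 7: -464 ≡ 5 (mod 7).
Since F(a, b, c) ≡ 5 ≠ 0 (mod 7), P does NOT lie on the curve.


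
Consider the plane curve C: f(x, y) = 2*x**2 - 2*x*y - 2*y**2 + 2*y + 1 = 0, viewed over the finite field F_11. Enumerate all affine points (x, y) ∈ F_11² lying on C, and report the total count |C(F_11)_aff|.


Affine F_11-points: {(0, 3), (0, 9), (3, 3), (3, 6), (4, 0), (4, 8), (7, 0), (7, 5), (9, 5), (9, 9)}; count = 10.

For each of the 121 pairs (x, y) ∈ F_11², evaluate f(x, y) mod 11. Record the zeros.
  x = 0: [0↦1, 1↦1, 2↦8, 3↦0, 4↦10, 5↦5, 6↦7, 7↦5, 8↦10, 9↦0, 10↦8]  zeros at y ∈ {3, 9}
  x = 1: [0↦3, 1↦1, 2↦6, 3↦7, 4↦4, 5↦8, 6↦8, 7↦4, 8↦7, 9↦6, 10↦1]  zeros at y ∈ ∅
  x = 2: [0↦9, 1↦5, 2↦8, 3↦7, 4↦2, 5↦4, 6↦2, 7↦7, 8↦8, 9↦5, 10↦9]  zeros at y ∈ ∅
  x = 3: [0↦8, 1↦2, 2↦3, 3↦0, 4↦4, 5↦4, 6↦0, 7↦3, 8↦2, 9↦8, 10↦10]  zeros at y ∈ {3, 6}
  x = 4: [0↦0, 1↦3, 2↦2, 3↦8, 4↦10, 5↦8, 6↦2, 7↦3, 8↦0, 9↦4, 10↦4]  zeros at y ∈ {0, 8}
  x = 5: [0↦7, 1↦8, 2↦5, 3↦9, 4↦9, 5↦5, 6↦8, 7↦7, 8↦2, 9↦4, 10↦2]  zeros at y ∈ ∅
  x = 6: [0↦7, 1↦6, 2↦1, 3↦3, 4↦1, 5↦6, 6↦7, 7↦4, 8↦8, 9↦8, 10↦4]  zeros at y ∈ ∅
  x = 7: [0↦0, 1↦8, 2↦1, 3↦1, 4↦8, 5↦0, 6↦10, 7↦5, 8↦7, 9↦5, 10↦10]  zeros at y ∈ {0, 5}
  x = 8: [0↦8, 1↦3, 2↦5, 3↦3, 4↦8, 5↦9, 6↦6, 7↦10, 8↦10, 9↦6, 10↦9]  zeros at y ∈ ∅
  x = 9: [0↦9, 1↦2, 2↦2, 3↦9, 4↦1, 5↦0, 6↦6, 7↦8, 8↦6, 9↦0, 10↦1]  zeros at y ∈ {5, 9}
  x = 10: [0↦3, 1↦5, 2↦3, 3↦8, 4↦9, 5↦6, 6↦10, 7↦10, 8↦6, 9↦9, 10↦8]  zeros at y ∈ ∅
Collecting zeros: affine points = {(0, 3), (0, 9), (3, 3), (3, 6), (4, 0), (4, 8), (7, 0), (7, 5), (9, 5), (9, 9)}.
Total count |C(F_11)_aff| = 10.


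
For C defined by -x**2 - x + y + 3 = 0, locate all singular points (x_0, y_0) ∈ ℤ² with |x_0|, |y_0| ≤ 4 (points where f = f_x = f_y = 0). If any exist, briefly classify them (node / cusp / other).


No singular points in the scanned grid; C is smooth there.

Compute partial derivatives:
  f_x = -2*x - 1.
  f_y = 1.
f_y = 1 is a nonzero constant, so f_y never vanishes: no point (x, y) can satisfy f = f_x = f_y = 0. In particular no (x, y) ∈ {−4, ..., 4}² is singular; the curve is smooth.


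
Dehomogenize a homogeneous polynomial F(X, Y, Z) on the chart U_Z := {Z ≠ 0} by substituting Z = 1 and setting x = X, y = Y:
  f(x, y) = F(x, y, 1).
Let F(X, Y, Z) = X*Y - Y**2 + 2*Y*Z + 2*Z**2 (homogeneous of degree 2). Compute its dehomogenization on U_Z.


f(x, y) = x*y - y**2 + 2*y + 2

On U_Z we set Z = 1. Each monomial c·X^i·Y^j·Z^k in F becomes c·x^i·y^j·1^k = c·x^i·y^j.
Substituting Z = 1: F(X, Y, 1) = x*y - y**2 + 2*y + 2.
Note: deg(f) ≤ deg(F) = 2; strict inequality happens when F is divisible by Z (lost terms).


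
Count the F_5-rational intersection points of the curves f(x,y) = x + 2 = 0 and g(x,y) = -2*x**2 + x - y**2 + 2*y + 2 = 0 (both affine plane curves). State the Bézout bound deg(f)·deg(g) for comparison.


Common zeros: ∅; count = 0; Bézout bound = 2.

deg(f) = 1, deg(g) = 2, so Bézout bound = 2.
Scan x ∈ F_5. For each x, list the y ∈ F_5 with f(x, y) ≡ 0 and those with g(x, y) ≡ 0 (mod 5); the common zeros in that column are the intersection.
  x = 0: f ≡ 0 at y ∈ ∅; g ≡ 0 at y ∈ ∅; common: ∅.
  x = 1: f ≡ 0 at y ∈ ∅; g ≡ 0 at y ∈ ∅; common: ∅.
  x = 2: f ≡ 0 at y ∈ ∅; g ≡ 0 at y ∈ ∅; common: ∅.
  x = 3: f ≡ 0 at y ∈ {0, 1, 2, 3, 4}; g ≡ 0 at y ∈ ∅; common: ∅.
  x = 4: f ≡ 0 at y ∈ ∅; g ≡ 0 at y ∈ {1}; common: ∅.
Collecting: common zeros = ∅, so the count is 0.
Comparison with the Bézout bound: 0 ≤ 2 = deg(f)·deg(g), as expected for curves with no common component (the affine F_5-count falls short of the bound because intersections may lie at infinity, over extension fields, or carry multiplicity).


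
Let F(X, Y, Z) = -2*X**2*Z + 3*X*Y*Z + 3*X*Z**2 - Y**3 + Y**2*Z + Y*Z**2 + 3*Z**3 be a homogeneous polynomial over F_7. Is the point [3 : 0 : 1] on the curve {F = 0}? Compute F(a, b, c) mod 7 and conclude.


F(3,0,1) ≡ 1 (mod 7); P is NOT on the curve.

Evaluate F(3, 0, 1) term-by-term (mod 7).
  -2*X**2*Z ↦ -2·9·1·1 = -18
  3*X*Y*Z ↦ 3·3·0·1 = 0
  3*X*Z**2 ↦ 3·3·1·1 = 9
  -Y**3 ↦ -1·1·0·1 = 0
  Y**2*Z ↦ 1·1·0·1 = 0
  Y*Z**2 ↦ 1·1·0·1 = 0
  3*Z**3 ↦ 3·1·1·1 = 3
Sum: F(3, 0, 1) = (-18) + (0) + (9) + (0) + (0) + (0) + (3) = -6.
Reducing mod 7: -6 ≡ 1 (mod 7).
Since F(a, b, c) ≡ 1 ≠ 0 (mod 7), P does NOT lie on the curve.


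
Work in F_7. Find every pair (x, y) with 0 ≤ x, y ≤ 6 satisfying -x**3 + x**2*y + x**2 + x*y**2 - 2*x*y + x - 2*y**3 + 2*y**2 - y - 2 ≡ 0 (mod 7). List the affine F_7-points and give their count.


Affine F_7-points: {(4, 1), (6, 1), (6, 4), (6, 6)}; count = 4.

For each of the 49 pairs (x, y) ∈ F_7², evaluate f(x, y) mod 7. Record the zeros.
  x = 0: [0↦5, 1↦4, 2↦2, 3↦1, 4↦3, 5↦3, 6↦3]  zeros at y ∈ ∅
  x = 1: [0↦6, 1↦5, 2↦5, 3↦1, 4↦2, 5↦3, 6↦6]  zeros at y ∈ ∅
  x = 2: [0↦3, 1↦4, 2↦1, 3↦3, 4↦5, 5↦2, 6↦3]  zeros at y ∈ ∅
  x = 3: [0↦4, 1↦2, 2↦5, 3↦1, 4↦6, 5↦1, 6↦2]  zeros at y ∈ ∅
  x = 4: [0↦3, 1↦0, 2↦4, 3↦3, 4↦6, 5↦1, 6↦4]  zeros at y ∈ {1}
  x = 5: [0↦1, 1↦6, 2↦6, 3↦3, 4↦6, 5↦3, 6↦3]  zeros at y ∈ ∅
  x = 6: [0↦6, 1↦0, 2↦5, 3↦2, 4↦0, 5↦1, 6↦0]  zeros at y ∈ {1, 4, 6}
Collecting zeros: affine points = {(4, 1), (6, 1), (6, 4), (6, 6)}.
Total count |C(F_7)_aff| = 4.


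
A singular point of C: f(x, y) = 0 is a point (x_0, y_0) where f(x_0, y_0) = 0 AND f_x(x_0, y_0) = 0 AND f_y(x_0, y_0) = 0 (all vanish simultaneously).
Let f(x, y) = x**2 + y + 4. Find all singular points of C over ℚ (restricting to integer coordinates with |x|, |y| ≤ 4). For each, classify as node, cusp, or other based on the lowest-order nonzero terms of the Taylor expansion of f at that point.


No singular points in the scanned grid; C is smooth there.

Compute partial derivatives:
  f_x = 2*x.
  f_y = 1.
f_y = 1 is a nonzero constant, so f_y never vanishes: no point (x, y) can satisfy f = f_x = f_y = 0. In particular no (x, y) ∈ {−4, ..., 4}² is singular; the curve is smooth.


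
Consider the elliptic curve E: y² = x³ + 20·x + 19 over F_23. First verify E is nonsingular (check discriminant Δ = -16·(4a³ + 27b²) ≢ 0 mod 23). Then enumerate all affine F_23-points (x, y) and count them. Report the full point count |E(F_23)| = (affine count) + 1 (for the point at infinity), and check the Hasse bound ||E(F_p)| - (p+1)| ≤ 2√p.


Affine points = {(4, 5), (4, 18), (8, 1), (8, 22), (9, 10), (9, 13), (10, 0), (11, 11), (11, 12), (12, 3), (12, 20), (18, 1), (18, 22), (19, 6), (19, 17), (20, 1), (20, 22)}; affine count = 17; |E(F_23)| = 18.

Discriminant check: Δ ∝ 4a³ + 27b² = 4·20³ + 27·19² = 4·8000 + 27·361 ≡ 2 (mod 23). Nonzero ⇒ E is nonsingular.
For each x ∈ F_23, compute rhs = x³ + 20·x + 19 mod 23, then count y ∈ F_23 with y² ≡ rhs.
  x = 0: rhs = 19, matching y values: none (0 points).
  x = 1: rhs = 17, matching y values: none (0 points).
  x = 2: rhs = 21, matching y values: none (0 points).
  x = 3: rhs = 14, matching y values: none (0 points).
  x = 4: rhs = 2, matching y values: 5, 18 (2 points).
  x = 5: rhs = 14, matching y values: none (0 points).
  x = 6: rhs = 10, matching y values: none (0 points).
  x = 7: rhs = 19, matching y values: none (0 points).
  x = 8: rhs = 1, matching y values: 1, 22 (2 points).
  x = 9: rhs = 8, matching y values: 10, 13 (2 points).
  x = 10: rhs = 0, matching y values: 0 (1 points).
  x = 11: rhs = 6, matching y values: 11, 12 (2 points).
  x = 12: rhs = 9, matching y values: 3, 20 (2 points).
  x = 13: rhs = 15, matching y values: none (0 points).
  x = 14: rhs = 7, matching y values: none (0 points).
  x = 15: rhs = 14, matching y values: none (0 points).
  x = 16: rhs = 19, matching y values: none (0 points).
  x = 17: rhs = 5, matching y values: none (0 points).
  x = 18: rhs = 1, matching y values: 1, 22 (2 points).
  x = 19: rhs = 13, matching y values: 6, 17 (2 points).
  x = 20: rhs = 1, matching y values: 1, 22 (2 points).
  x = 21: rhs = 17, matching y values: none (0 points).
  x = 22: rhs = 21, matching y values: none (0 points).
Total affine count: 17.
Full point count |E(F_23)| = 17 + 1 = 18.
Hasse bound: |18 − (23+1)| = |-6| = 6 ≤ 2√23 ≈ 9.5917 ✓.


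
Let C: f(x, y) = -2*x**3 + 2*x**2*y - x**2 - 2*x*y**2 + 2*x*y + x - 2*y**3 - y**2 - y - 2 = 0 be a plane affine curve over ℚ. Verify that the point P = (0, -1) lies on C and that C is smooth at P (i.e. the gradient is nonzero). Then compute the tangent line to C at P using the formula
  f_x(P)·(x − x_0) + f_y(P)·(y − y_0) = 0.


Tangent line at P: -3*x - 5*y - 5 = 0.

Step 1: f(0, -1) = 0, so P lies on C.
Step 2: partial derivatives
  f_x(x, y) = -6*x**2 + 4*x*y - 2*x - 2*y**2 + 2*y + 1, f_y(x, y) = 2*x**2 - 4*x*y + 2*x - 6*y**2 - 2*y - 1.
  f_x(P) = -3, f_y(P) = -5 (gradient nonzero, so P is smooth).
Step 3: tangent line at P: -3·(x − 0) + -5·(y − -1) = 0.
Expanding: -3*x - 5*y - 5 = 0.


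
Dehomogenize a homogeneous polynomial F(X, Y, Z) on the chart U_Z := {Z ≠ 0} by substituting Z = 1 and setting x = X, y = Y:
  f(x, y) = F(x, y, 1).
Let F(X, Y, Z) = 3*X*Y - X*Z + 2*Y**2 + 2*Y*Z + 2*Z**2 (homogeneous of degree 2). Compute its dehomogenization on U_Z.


f(x, y) = 3*x*y - x + 2*y**2 + 2*y + 2

On U_Z we set Z = 1. Each monomial c·X^i·Y^j·Z^k in F becomes c·x^i·y^j·1^k = c·x^i·y^j.
Substituting Z = 1: F(X, Y, 1) = 3*x*y - x + 2*y**2 + 2*y + 2.
Note: deg(f) ≤ deg(F) = 2; strict inequality happens when F is divisible by Z (lost terms).


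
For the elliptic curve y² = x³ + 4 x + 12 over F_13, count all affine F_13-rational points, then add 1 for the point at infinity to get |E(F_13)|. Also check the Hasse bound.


Affine points = {(0, 5), (0, 8), (1, 2), (1, 11), (3, 5), (3, 8), (4, 1), (4, 12), (5, 1), (5, 12), (8, 6), (8, 7), (9, 6), (9, 7), (10, 5), (10, 8), (11, 3), (11, 10)}; affine count = 18; |E(F_13)| = 19.

Discriminant check: Δ ∝ 4a³ + 27b² = 4·4³ + 27·12² = 4·64 + 27·144 ≡ 10 (mod 13). Nonzero ⇒ E is nonsingular.
For each x ∈ F_13, compute rhs = x³ + 4·x + 12 mod 13, then count y ∈ F_13 with y² ≡ rhs.
  x = 0: rhs = 12, matching y values: 5, 8 (2 points).
  x = 1: rhs = 4, matching y values: 2, 11 (2 points).
  x = 2: rhs = 2, matching y values: none (0 points).
  x = 3: rhs = 12, matching y values: 5, 8 (2 points).
  x = 4: rhs = 1, matching y values: 1, 12 (2 points).
  x = 5: rhs = 1, matching y values: 1, 12 (2 points).
  x = 6: rhs = 5, matching y values: none (0 points).
  x = 7: rhs = 6, matching y values: none (0 points).
  x = 8: rhs = 10, matching y values: 6, 7 (2 points).
  x = 9: rhs = 10, matching y values: 6, 7 (2 points).
  x = 10: rhs = 12, matching y values: 5, 8 (2 points).
  x = 11: rhs = 9, matching y values: 3, 10 (2 points).
  x = 12: rhs = 7, matching y values: none (0 points).
Total affine count: 18.
Full point count |E(F_13)| = 18 + 1 = 19.
Hasse bound: |19 − (13+1)| = |5| = 5 ≤ 2√13 ≈ 7.2111 ✓.


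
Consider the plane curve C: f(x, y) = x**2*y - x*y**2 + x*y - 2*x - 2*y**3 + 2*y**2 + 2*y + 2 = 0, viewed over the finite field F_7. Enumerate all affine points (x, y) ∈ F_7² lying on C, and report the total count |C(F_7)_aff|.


Affine F_7-points: {(0, 3), (1, 0), (2, 4), (3, 1), (4, 2), (4, 5), (4, 6), (5, 2), (5, 3), (5, 4), (6, 1), (6, 5), (6, 6)}; count = 13.

For each of the 49 pairs (x, y) ∈ F_7², evaluate f(x, y) mod 7. Record the zeros.
  x = 0: [0↦2, 1↦4, 2↦5, 3↦0, 4↦5, 5↦1, 6↦4]  zeros at y ∈ {3}
  x = 1: [0↦0, 1↦3, 2↦3, 3↦2, 4↦2, 5↦5, 6↦6]  zeros at y ∈ {0}
  x = 2: [0↦5, 1↦4, 2↦5, 3↦3, 4↦0, 5↦5, 6↦6]  zeros at y ∈ {4}
  x = 3: [0↦3, 1↦0, 2↦4, 3↦3, 4↦6, 5↦1, 6↦4]  zeros at y ∈ {1}
  x = 4: [0↦1, 1↦5, 2↦0, 3↦2, 4↦6, 5↦0, 6↦0]  zeros at y ∈ {2, 5, 6}
  x = 5: [0↦6, 1↦5, 2↦0, 3↦0, 4↦0, 5↦2, 6↦1]  zeros at y ∈ {2, 3, 4}
  x = 6: [0↦4, 1↦0, 2↦4, 3↦4, 4↦2, 5↦0, 6↦0]  zeros at y ∈ {1, 5, 6}
Collecting zeros: affine points = {(0, 3), (1, 0), (2, 4), (3, 1), (4, 2), (4, 5), (4, 6), (5, 2), (5, 3), (5, 4), (6, 1), (6, 5), (6, 6)}.
Total count |C(F_7)_aff| = 13.
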